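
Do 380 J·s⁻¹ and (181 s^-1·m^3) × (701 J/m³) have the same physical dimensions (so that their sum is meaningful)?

Yes

In SI base units:
  380 J·s⁻¹:  J·s⁻¹ = N·m·s⁻¹ = kg·m²·s⁻³
  (181 s^-1·m^3) × (701 J/m³):  [m³·s⁻¹] · [kg·m⁻¹·s⁻²] = kg·m²·s⁻³
Both are kg·m²·s⁻³, so they have the same dimensions and can be added.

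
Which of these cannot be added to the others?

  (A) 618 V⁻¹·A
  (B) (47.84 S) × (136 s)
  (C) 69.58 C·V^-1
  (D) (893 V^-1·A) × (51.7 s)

(A)

Expand each in SI base units:
  (A) A·V⁻¹ = A·(J·C⁻¹)⁻¹ = kg⁻¹·m⁻²·s³·A²
  (B) [kg⁻¹·m⁻²·s³·A²] · [s] = kg⁻¹·m⁻²·s⁴·A²
  (C) C·V⁻¹ = s·A·(J·C⁻¹)⁻¹ = kg⁻¹·m⁻²·s⁴·A²
  (D) [kg⁻¹·m⁻²·s³·A²] · [s] = kg⁻¹·m⁻²·s⁴·A²
All reduce to kg⁻¹·m⁻²·s⁴·A² except (A), which is kg⁻¹·m⁻²·s³·A².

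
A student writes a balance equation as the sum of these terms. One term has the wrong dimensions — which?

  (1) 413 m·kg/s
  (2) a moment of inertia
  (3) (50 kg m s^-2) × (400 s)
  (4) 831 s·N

(2)

Dimensions:
  (1) kg·m·s⁻¹
  (2) [moment of inertia] = kg·m²
  (3) [kg·m·s⁻²] · [s] = kg·m·s⁻¹
  (4) N·s = kg·m·s⁻²·s = kg·m·s⁻¹
All reduce to kg·m·s⁻¹ except (2), which is kg·m².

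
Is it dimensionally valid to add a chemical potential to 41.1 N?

Reduce each to base SI dimensions:
  a chemical potential:  [chemical potential] = kg·m²·s⁻²·mol⁻¹
  41.1 N:  N = kg·m·s⁻²
kg·m²·s⁻²·mol⁻¹ ≠ kg·m·s⁻², so they cannot be added.

No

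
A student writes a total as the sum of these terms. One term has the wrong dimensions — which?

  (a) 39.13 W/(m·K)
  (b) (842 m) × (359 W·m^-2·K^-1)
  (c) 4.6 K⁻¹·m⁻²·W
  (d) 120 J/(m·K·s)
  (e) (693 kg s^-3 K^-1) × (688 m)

In SI base units:
  (a) W·m⁻¹·K⁻¹ = J·s⁻¹·m⁻¹·K⁻¹ = kg·m·s⁻³·K⁻¹
  (b) [m] · [kg·s⁻³·K⁻¹] = kg·m·s⁻³·K⁻¹
  (c) W·m⁻²·K⁻¹ = J·s⁻¹·m⁻²·K⁻¹ = kg·s⁻³·K⁻¹
  (d) J·s⁻¹·m⁻¹·K⁻¹ = N·m·s⁻¹·m⁻¹·K⁻¹ = kg·m·s⁻³·K⁻¹
  (e) [kg·s⁻³·K⁻¹] · [m] = kg·m·s⁻³·K⁻¹
All reduce to kg·m·s⁻³·K⁻¹ except (c), which is kg·s⁻³·K⁻¹.

(c)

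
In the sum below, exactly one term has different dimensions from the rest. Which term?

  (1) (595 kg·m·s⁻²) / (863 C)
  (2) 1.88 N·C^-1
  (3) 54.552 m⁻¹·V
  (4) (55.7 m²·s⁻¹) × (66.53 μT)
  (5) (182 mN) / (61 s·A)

(4)

In SI base units:
  (1) [kg·m·s⁻²] / [s·A] = kg·m·s⁻³·A⁻¹
  (2) N·C⁻¹ = kg·m·s⁻²·(s·A)⁻¹ = kg·m·s⁻³·A⁻¹
  (3) V·m⁻¹ = J·C⁻¹·m⁻¹ = kg·m·s⁻³·A⁻¹
  (4) [m²·s⁻¹] · [kg·s⁻²·A⁻¹] = kg·m²·s⁻³·A⁻¹
  (5) [kg·m·s⁻²] / [s·A] = kg·m·s⁻³·A⁻¹
All reduce to kg·m·s⁻³·A⁻¹ except (4), which is kg·m²·s⁻³·A⁻¹.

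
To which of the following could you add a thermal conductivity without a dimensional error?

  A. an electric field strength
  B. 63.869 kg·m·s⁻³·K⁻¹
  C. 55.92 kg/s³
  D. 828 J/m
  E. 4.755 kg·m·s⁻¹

B.

Reference: [thermal conductivity] = kg·m·s⁻³·K⁻¹.
Each option:
  A. [electric field strength] = kg·m·s⁻³·A⁻¹
  B. kg·m·s⁻³·K⁻¹  ← same
  C. kg·s⁻³
  D. J·m⁻¹ = N·m·m⁻¹ = kg·m·s⁻²
  E. kg·m·s⁻¹
Only B. matches kg·m·s⁻³·K⁻¹.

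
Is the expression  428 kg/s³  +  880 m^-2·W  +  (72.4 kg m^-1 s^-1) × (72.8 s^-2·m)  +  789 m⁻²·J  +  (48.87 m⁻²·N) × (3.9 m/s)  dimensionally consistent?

Reduce each to base SI dimensions:
  428 kg/s³:  kg·s⁻³
  880 m^-2·W:  W·m⁻² = J·s⁻¹·m⁻² = kg·s⁻³
  (72.4 kg m^-1 s^-1) × (72.8 s^-2·m):  [kg·m⁻¹·s⁻¹] · [m·s⁻²] = kg·s⁻³
  789 m⁻²·J:  J·m⁻² = N·m·m⁻² = kg·s⁻²
  (48.87 m⁻²·N) × (3.9 m/s):  [kg·m⁻¹·s⁻²] · [m·s⁻¹] = kg·s⁻³
The terms do not share a single dimension (kg·s⁻² vs kg·s⁻³).

No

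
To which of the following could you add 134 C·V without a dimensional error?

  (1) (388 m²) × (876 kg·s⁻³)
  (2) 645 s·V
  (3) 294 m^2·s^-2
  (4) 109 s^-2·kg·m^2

Reference: C·V = s·A·J·C⁻¹ = kg·m²·s⁻².
Each option:
  (1) [m²] · [kg·s⁻³] = kg·m²·s⁻³
  (2) V·s = J·C⁻¹·s = kg·m²·s⁻²·A⁻¹
  (3) m²·s⁻²
  (4) kg·m²·s⁻²  ← same
Only (4) matches kg·m²·s⁻².

(4)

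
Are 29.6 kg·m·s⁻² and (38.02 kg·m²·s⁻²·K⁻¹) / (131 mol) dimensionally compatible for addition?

No

Reduce each to base SI dimensions:
  29.6 kg·m·s⁻²:  kg·m·s⁻²
  (38.02 kg·m²·s⁻²·K⁻¹) / (131 mol):  [kg·m²·s⁻²·K⁻¹] / [mol] = kg·m²·s⁻²·K⁻¹·mol⁻¹
kg·m·s⁻² ≠ kg·m²·s⁻²·K⁻¹·mol⁻¹, so they cannot be added.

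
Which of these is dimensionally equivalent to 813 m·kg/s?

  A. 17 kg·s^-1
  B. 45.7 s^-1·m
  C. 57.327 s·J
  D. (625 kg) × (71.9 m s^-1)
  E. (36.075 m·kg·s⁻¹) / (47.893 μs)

D.

Reference: kg·m·s⁻¹.
Each option:
  A. kg·s⁻¹
  B. m·s⁻¹
  C. J·s = N·m·s = kg·m²·s⁻¹
  D. [kg] · [m·s⁻¹] = kg·m·s⁻¹  ← same
  E. [kg·m·s⁻¹] / [s] = kg·m·s⁻²
Only D. matches kg·m·s⁻¹.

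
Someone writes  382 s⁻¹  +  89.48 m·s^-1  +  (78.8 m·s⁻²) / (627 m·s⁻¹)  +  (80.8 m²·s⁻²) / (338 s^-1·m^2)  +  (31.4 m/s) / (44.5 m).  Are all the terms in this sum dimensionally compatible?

No

Reduce each to base SI dimensions:
  382 s⁻¹:  s⁻¹
  89.48 m·s^-1:  m·s⁻¹
  (78.8 m·s⁻²) / (627 m·s⁻¹):  [m·s⁻²] / [m·s⁻¹] = s⁻¹
  (80.8 m²·s⁻²) / (338 s^-1·m^2):  [m²·s⁻²] / [m²·s⁻¹] = s⁻¹
  (31.4 m/s) / (44.5 m):  [m·s⁻¹] / [m] = s⁻¹
The terms do not share a single dimension (m·s⁻¹ vs s⁻¹).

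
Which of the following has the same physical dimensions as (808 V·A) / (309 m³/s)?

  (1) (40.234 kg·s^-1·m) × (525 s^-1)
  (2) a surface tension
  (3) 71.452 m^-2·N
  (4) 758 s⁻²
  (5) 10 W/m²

Reference: [kg·m²·s⁻³] / [m³·s⁻¹] = kg·m⁻¹·s⁻².
Each option:
  (1) [kg·m·s⁻¹] · [s⁻¹] = kg·m·s⁻²
  (2) [surface tension] = kg·s⁻²
  (3) N·m⁻² = kg·m·s⁻²·m⁻² = kg·m⁻¹·s⁻²  ← same
  (4) s⁻²
  (5) W·m⁻² = J·s⁻¹·m⁻² = kg·s⁻³
Only (3) matches kg·m⁻¹·s⁻².

(3)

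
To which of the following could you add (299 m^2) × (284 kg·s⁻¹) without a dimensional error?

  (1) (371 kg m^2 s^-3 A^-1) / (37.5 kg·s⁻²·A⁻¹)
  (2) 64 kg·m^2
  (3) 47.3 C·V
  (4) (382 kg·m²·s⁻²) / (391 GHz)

Reference: [m²] · [kg·s⁻¹] = kg·m²·s⁻¹.
Each option:
  (1) [kg·m²·s⁻³·A⁻¹] / [kg·s⁻²·A⁻¹] = m²·s⁻¹
  (2) kg·m²
  (3) C·V = s·A·J·C⁻¹ = kg·m²·s⁻²
  (4) [kg·m²·s⁻²] / [s⁻¹] = kg·m²·s⁻¹  ← same
Only (4) matches kg·m²·s⁻¹.

(4)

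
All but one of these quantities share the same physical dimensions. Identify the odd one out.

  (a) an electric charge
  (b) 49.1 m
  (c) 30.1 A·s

(b)

Work out the base dimensions of each:
  (a) [electric charge] = s·A
  (b) m
  (c) A·s = s·A
All reduce to s·A except (b), which is m.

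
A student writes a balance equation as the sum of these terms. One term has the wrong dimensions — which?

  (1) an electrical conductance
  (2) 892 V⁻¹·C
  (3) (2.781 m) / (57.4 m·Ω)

Expand each in SI base units:
  (1) [electrical conductance] = kg⁻¹·m⁻²·s³·A²
  (2) C·V⁻¹ = s·A·(J·C⁻¹)⁻¹ = kg⁻¹·m⁻²·s⁴·A²
  (3) [m] / [kg·m³·s⁻³·A⁻²] = kg⁻¹·m⁻²·s³·A²
All reduce to kg⁻¹·m⁻²·s³·A² except (2), which is kg⁻¹·m⁻²·s⁴·A².

(2)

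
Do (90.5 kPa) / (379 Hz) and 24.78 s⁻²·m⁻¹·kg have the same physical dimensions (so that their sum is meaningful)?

Expand each in SI base units:
  (90.5 kPa) / (379 Hz):  [kg·m⁻¹·s⁻²] / [s⁻¹] = kg·m⁻¹·s⁻¹
  24.78 s⁻²·m⁻¹·kg:  kg·m⁻¹·s⁻²
kg·m⁻¹·s⁻¹ ≠ kg·m⁻¹·s⁻², so they cannot be added.

No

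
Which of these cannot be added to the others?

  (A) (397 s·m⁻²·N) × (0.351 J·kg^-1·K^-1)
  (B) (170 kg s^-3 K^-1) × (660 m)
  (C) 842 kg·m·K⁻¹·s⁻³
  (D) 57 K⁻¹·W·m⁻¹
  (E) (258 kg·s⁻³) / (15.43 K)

(E)

Work out the base dimensions of each:
  (A) [kg·m⁻¹·s⁻¹] · [m²·s⁻²·K⁻¹] = kg·m·s⁻³·K⁻¹
  (B) [kg·s⁻³·K⁻¹] · [m] = kg·m·s⁻³·K⁻¹
  (C) kg·m·s⁻³·K⁻¹
  (D) W·m⁻¹·K⁻¹ = J·s⁻¹·m⁻¹·K⁻¹ = kg·m·s⁻³·K⁻¹
  (E) [kg·s⁻³] / [K] = kg·s⁻³·K⁻¹
All reduce to kg·m·s⁻³·K⁻¹ except (E), which is kg·s⁻³·K⁻¹.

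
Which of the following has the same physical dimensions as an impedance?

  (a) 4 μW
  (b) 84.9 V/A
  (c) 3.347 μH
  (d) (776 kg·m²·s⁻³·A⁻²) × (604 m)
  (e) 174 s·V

Reference: [impedance] = kg·m²·s⁻³·A⁻².
Each option:
  (a) W = J·s⁻¹ = kg·m²·s⁻³
  (b) V·A⁻¹ = J·C⁻¹·A⁻¹ = kg·m²·s⁻³·A⁻²  ← same
  (c) H = V·s·A⁻¹ = kg·m²·s⁻²·A⁻²
  (d) [kg·m²·s⁻³·A⁻²] · [m] = kg·m³·s⁻³·A⁻²
  (e) V·s = J·C⁻¹·s = kg·m²·s⁻²·A⁻¹
Only (b) matches kg·m²·s⁻³·A⁻².

(b)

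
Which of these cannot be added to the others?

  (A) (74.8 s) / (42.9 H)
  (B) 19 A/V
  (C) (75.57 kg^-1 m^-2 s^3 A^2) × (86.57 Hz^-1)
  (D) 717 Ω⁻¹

Work out the base dimensions of each:
  (A) [s] / [kg·m²·s⁻²·A⁻²] = kg⁻¹·m⁻²·s³·A²
  (B) A·V⁻¹ = A·(J·C⁻¹)⁻¹ = kg⁻¹·m⁻²·s³·A²
  (C) [kg⁻¹·m⁻²·s³·A²] · [s] = kg⁻¹·m⁻²·s⁴·A²
  (D) Ω⁻¹ = (V·A⁻¹)⁻¹ = kg⁻¹·m⁻²·s³·A²
All reduce to kg⁻¹·m⁻²·s³·A² except (C), which is kg⁻¹·m⁻²·s⁴·A².

(C)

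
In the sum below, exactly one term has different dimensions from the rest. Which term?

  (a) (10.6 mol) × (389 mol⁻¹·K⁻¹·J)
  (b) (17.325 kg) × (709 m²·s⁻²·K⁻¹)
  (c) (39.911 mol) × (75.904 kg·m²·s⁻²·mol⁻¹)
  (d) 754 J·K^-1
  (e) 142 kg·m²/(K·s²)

(c)

In SI base units:
  (a) [mol] · [kg·m²·s⁻²·K⁻¹·mol⁻¹] = kg·m²·s⁻²·K⁻¹
  (b) [kg] · [m²·s⁻²·K⁻¹] = kg·m²·s⁻²·K⁻¹
  (c) [mol] · [kg·m²·s⁻²·mol⁻¹] = kg·m²·s⁻²
  (d) J·K⁻¹ = N·m·K⁻¹ = kg·m²·s⁻²·K⁻¹
  (e) kg·m²·s⁻²·K⁻¹
All reduce to kg·m²·s⁻²·K⁻¹ except (c), which is kg·m²·s⁻².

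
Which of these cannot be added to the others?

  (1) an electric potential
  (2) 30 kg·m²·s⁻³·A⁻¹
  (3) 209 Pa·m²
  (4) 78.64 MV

Reduce each to base SI dimensions:
  (1) [electric potential] = kg·m²·s⁻³·A⁻¹
  (2) kg·m²·s⁻³·A⁻¹
  (3) Pa·m² = N·m⁻²·m² = kg·m·s⁻²
  (4) V = J·C⁻¹ = kg·m²·s⁻³·A⁻¹
All reduce to kg·m²·s⁻³·A⁻¹ except (3), which is kg·m·s⁻².

(3)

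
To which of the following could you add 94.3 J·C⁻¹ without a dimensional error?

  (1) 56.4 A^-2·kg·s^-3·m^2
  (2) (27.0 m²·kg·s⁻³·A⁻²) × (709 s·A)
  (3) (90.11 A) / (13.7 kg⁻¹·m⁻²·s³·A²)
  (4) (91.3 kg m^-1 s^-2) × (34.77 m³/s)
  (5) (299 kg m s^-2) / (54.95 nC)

(3)

Reference: J·C⁻¹ = N·m·(s·A)⁻¹ = kg·m²·s⁻³·A⁻¹.
Each option:
  (1) kg·m²·s⁻³·A⁻²
  (2) [kg·m²·s⁻³·A⁻²] · [s·A] = kg·m²·s⁻²·A⁻¹
  (3) [A] / [kg⁻¹·m⁻²·s³·A²] = kg·m²·s⁻³·A⁻¹  ← same
  (4) [kg·m⁻¹·s⁻²] · [m³·s⁻¹] = kg·m²·s⁻³
  (5) [kg·m·s⁻²] / [s·A] = kg·m·s⁻³·A⁻¹
Only (3) matches kg·m²·s⁻³·A⁻¹.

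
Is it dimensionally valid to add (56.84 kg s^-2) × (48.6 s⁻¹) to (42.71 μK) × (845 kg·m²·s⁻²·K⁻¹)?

No

Expand each in SI base units:
  (56.84 kg s^-2) × (48.6 s⁻¹):  [kg·s⁻²] · [s⁻¹] = kg·s⁻³
  (42.71 μK) × (845 kg·m²·s⁻²·K⁻¹):  [K] · [kg·m²·s⁻²·K⁻¹] = kg·m²·s⁻²
kg·s⁻³ ≠ kg·m²·s⁻², so they cannot be added.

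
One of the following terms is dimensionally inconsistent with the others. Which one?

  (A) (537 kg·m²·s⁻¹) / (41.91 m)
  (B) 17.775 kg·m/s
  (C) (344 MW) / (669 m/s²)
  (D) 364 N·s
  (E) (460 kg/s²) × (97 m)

(E)

Reduce each to base SI dimensions:
  (A) [kg·m²·s⁻¹] / [m] = kg·m·s⁻¹
  (B) kg·m·s⁻¹
  (C) [kg·m²·s⁻³] / [m·s⁻²] = kg·m·s⁻¹
  (D) N·s = kg·m·s⁻²·s = kg·m·s⁻¹
  (E) [kg·s⁻²] · [m] = kg·m·s⁻²
All reduce to kg·m·s⁻¹ except (E), which is kg·m·s⁻².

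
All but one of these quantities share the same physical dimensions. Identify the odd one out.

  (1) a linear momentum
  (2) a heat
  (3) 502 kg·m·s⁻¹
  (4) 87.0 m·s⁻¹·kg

(2)

Expand each in SI base units:
  (1) [linear momentum] = kg·m·s⁻¹
  (2) [heat] = kg·m²·s⁻²
  (3) kg·m·s⁻¹
  (4) kg·m·s⁻¹
All reduce to kg·m·s⁻¹ except (2), which is kg·m²·s⁻².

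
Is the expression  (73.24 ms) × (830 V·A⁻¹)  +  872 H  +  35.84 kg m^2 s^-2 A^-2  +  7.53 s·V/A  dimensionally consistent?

Yes

In SI base units:
  (73.24 ms) × (830 V·A⁻¹):  [s] · [kg·m²·s⁻³·A⁻²] = kg·m²·s⁻²·A⁻²
  872 H:  H = V·s·A⁻¹ = kg·m²·s⁻²·A⁻²
  35.84 kg m^2 s^-2 A^-2:  kg·m²·s⁻²·A⁻²
  7.53 s·V/A:  V·s·A⁻¹ = J·C⁻¹·s·A⁻¹ = kg·m²·s⁻²·A⁻²
Every term reduces to kg·m²·s⁻²·A⁻².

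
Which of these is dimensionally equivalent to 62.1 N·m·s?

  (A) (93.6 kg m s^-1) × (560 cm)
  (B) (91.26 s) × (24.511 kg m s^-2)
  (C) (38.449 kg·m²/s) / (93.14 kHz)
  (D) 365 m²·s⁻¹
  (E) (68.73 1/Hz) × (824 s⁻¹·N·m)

Reference: N·m·s = kg·m·s⁻²·m·s = kg·m²·s⁻¹.
Each option:
  (A) [kg·m·s⁻¹] · [m] = kg·m²·s⁻¹  ← same
  (B) [s] · [kg·m·s⁻²] = kg·m·s⁻¹
  (C) [kg·m²·s⁻¹] / [s⁻¹] = kg·m²
  (D) m²·s⁻¹
  (E) [s] · [kg·m²·s⁻³] = kg·m²·s⁻²
Only (A) matches kg·m²·s⁻¹.

(A)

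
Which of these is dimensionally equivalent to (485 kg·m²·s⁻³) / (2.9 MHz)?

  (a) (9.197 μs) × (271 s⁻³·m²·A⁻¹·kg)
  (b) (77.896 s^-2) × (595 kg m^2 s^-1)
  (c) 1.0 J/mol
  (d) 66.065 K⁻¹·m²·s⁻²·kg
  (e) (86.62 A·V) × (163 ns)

(e)

Reference: [kg·m²·s⁻³] / [s⁻¹] = kg·m²·s⁻².
Each option:
  (a) [s] · [kg·m²·s⁻³·A⁻¹] = kg·m²·s⁻²·A⁻¹
  (b) [s⁻²] · [kg·m²·s⁻¹] = kg·m²·s⁻³
  (c) J·mol⁻¹ = N·m·mol⁻¹ = kg·m²·s⁻²·mol⁻¹
  (d) kg·m²·s⁻²·K⁻¹
  (e) [kg·m²·s⁻³] · [s] = kg·m²·s⁻²  ← same
Only (e) matches kg·m²·s⁻².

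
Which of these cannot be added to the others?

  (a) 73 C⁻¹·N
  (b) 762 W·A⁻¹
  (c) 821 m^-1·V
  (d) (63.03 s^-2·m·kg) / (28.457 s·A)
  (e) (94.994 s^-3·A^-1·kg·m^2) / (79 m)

Dimensions:
  (a) N·C⁻¹ = kg·m·s⁻²·(s·A)⁻¹ = kg·m·s⁻³·A⁻¹
  (b) W·A⁻¹ = J·s⁻¹·A⁻¹ = kg·m²·s⁻³·A⁻¹
  (c) V·m⁻¹ = J·C⁻¹·m⁻¹ = kg·m·s⁻³·A⁻¹
  (d) [kg·m·s⁻²] / [s·A] = kg·m·s⁻³·A⁻¹
  (e) [kg·m²·s⁻³·A⁻¹] / [m] = kg·m·s⁻³·A⁻¹
All reduce to kg·m·s⁻³·A⁻¹ except (b), which is kg·m²·s⁻³·A⁻¹.

(b)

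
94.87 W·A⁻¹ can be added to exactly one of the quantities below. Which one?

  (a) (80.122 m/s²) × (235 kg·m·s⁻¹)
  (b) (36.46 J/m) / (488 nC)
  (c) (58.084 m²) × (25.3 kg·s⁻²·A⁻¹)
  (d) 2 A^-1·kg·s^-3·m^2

Reference: W·A⁻¹ = J·s⁻¹·A⁻¹ = kg·m²·s⁻³·A⁻¹.
Each option:
  (a) [m·s⁻²] · [kg·m·s⁻¹] = kg·m²·s⁻³
  (b) [kg·m·s⁻²] / [s·A] = kg·m·s⁻³·A⁻¹
  (c) [m²] · [kg·s⁻²·A⁻¹] = kg·m²·s⁻²·A⁻¹
  (d) kg·m²·s⁻³·A⁻¹  ← same
Only (d) matches kg·m²·s⁻³·A⁻¹.

(d)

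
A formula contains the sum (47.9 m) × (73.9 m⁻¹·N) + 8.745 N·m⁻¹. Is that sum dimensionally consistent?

Reduce each to base SI dimensions:
  (47.9 m) × (73.9 m⁻¹·N):  [m] · [kg·s⁻²] = kg·m·s⁻²
  8.745 N·m⁻¹:  N·m⁻¹ = kg·m·s⁻²·m⁻¹ = kg·s⁻²
kg·m·s⁻² ≠ kg·s⁻², so they cannot be added.

No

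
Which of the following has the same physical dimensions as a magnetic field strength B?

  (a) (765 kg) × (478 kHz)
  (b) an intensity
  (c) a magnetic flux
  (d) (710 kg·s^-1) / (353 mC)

Reference: [magnetic field strength B] = kg·s⁻²·A⁻¹.
Each option:
  (a) [kg] · [s⁻¹] = kg·s⁻¹
  (b) [intensity] = kg·s⁻³
  (c) [magnetic flux] = kg·m²·s⁻²·A⁻¹
  (d) [kg·s⁻¹] / [s·A] = kg·s⁻²·A⁻¹  ← same
Only (d) matches kg·s⁻²·A⁻¹.

(d)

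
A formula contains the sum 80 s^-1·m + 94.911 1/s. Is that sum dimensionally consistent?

Work out the base dimensions of each:
  80 s^-1·m:  m·s⁻¹
  94.911 1/s:  s⁻¹
m·s⁻¹ ≠ s⁻¹, so they cannot be added.

No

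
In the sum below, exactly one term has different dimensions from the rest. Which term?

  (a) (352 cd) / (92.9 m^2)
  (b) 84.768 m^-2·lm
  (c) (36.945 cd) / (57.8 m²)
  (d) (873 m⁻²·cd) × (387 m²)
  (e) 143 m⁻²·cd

In SI base units:
  (a) [cd] / [m²] = m⁻²·cd
  (b) lm·m⁻² = cd·m⁻² = m⁻²·cd
  (c) [cd] / [m²] = m⁻²·cd
  (d) [m⁻²·cd] · [m²] = cd
  (e) cd·m⁻² = m⁻²·cd
All reduce to m⁻²·cd except (d), which is cd.

(d)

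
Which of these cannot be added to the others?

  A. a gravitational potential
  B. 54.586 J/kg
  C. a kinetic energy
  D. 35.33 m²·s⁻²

C.

Dimensions:
  A. [gravitational potential] = m²·s⁻²
  B. J·kg⁻¹ = N·m·kg⁻¹ = m²·s⁻²
  C. [kinetic energy] = kg·m²·s⁻²
  D. m²·s⁻²
All reduce to m²·s⁻² except C., which is kg·m²·s⁻².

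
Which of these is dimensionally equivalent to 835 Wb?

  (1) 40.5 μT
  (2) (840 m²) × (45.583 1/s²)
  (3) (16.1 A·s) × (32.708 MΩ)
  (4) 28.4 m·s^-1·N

(3)

Reference: Wb = V·s = kg·m²·s⁻²·A⁻¹.
Each option:
  (1) T = Wb·m⁻² = kg·s⁻²·A⁻¹
  (2) [m²] · [s⁻²] = m²·s⁻²
  (3) [s·A] · [kg·m²·s⁻³·A⁻²] = kg·m²·s⁻²·A⁻¹  ← same
  (4) N·m·s⁻¹ = kg·m·s⁻²·m·s⁻¹ = kg·m²·s⁻³
Only (3) matches kg·m²·s⁻²·A⁻¹.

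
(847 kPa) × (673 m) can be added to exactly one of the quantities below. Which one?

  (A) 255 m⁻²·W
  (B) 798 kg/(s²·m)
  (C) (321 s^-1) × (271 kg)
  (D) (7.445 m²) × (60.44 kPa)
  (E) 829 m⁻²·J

Reference: [kg·m⁻¹·s⁻²] · [m] = kg·s⁻².
Each option:
  (A) W·m⁻² = J·s⁻¹·m⁻² = kg·s⁻³
  (B) kg·m⁻¹·s⁻²
  (C) [s⁻¹] · [kg] = kg·s⁻¹
  (D) [m²] · [kg·m⁻¹·s⁻²] = kg·m·s⁻²
  (E) J·m⁻² = N·m·m⁻² = kg·s⁻²  ← same
Only (E) matches kg·s⁻².

(E)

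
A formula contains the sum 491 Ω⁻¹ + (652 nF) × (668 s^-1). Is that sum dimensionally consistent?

Work out the base dimensions of each:
  491 Ω⁻¹:  Ω⁻¹ = (V·A⁻¹)⁻¹ = kg⁻¹·m⁻²·s³·A²
  (652 nF) × (668 s^-1):  [kg⁻¹·m⁻²·s⁴·A²] · [s⁻¹] = kg⁻¹·m⁻²·s³·A²
Both are kg⁻¹·m⁻²·s³·A², so they have the same dimensions and can be added.

Yes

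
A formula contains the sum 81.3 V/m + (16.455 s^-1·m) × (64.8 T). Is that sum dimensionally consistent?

Yes

Expand each in SI base units:
  81.3 V/m:  V·m⁻¹ = J·C⁻¹·m⁻¹ = kg·m·s⁻³·A⁻¹
  (16.455 s^-1·m) × (64.8 T):  [m·s⁻¹] · [kg·s⁻²·A⁻¹] = kg·m·s⁻³·A⁻¹
Both are kg·m·s⁻³·A⁻¹, so they have the same dimensions and can be added.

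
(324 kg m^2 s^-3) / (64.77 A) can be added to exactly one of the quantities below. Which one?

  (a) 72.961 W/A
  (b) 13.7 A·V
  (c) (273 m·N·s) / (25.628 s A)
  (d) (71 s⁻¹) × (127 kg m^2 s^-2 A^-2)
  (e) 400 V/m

(a)

Reference: [kg·m²·s⁻³] / [A] = kg·m²·s⁻³·A⁻¹.
Each option:
  (a) W·A⁻¹ = J·s⁻¹·A⁻¹ = kg·m²·s⁻³·A⁻¹  ← same
  (b) V·A = J·C⁻¹·A = kg·m²·s⁻³
  (c) [kg·m²·s⁻¹] / [s·A] = kg·m²·s⁻²·A⁻¹
  (d) [s⁻¹] · [kg·m²·s⁻²·A⁻²] = kg·m²·s⁻³·A⁻²
  (e) V·m⁻¹ = J·C⁻¹·m⁻¹ = kg·m·s⁻³·A⁻¹
Only (a) matches kg·m²·s⁻³·A⁻¹.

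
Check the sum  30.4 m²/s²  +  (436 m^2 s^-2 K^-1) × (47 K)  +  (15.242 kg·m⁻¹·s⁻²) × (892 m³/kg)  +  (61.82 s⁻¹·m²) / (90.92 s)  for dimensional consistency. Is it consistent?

Yes

Dimensions:
  30.4 m²/s²:  m²·s⁻²
  (436 m^2 s^-2 K^-1) × (47 K):  [m²·s⁻²·K⁻¹] · [K] = m²·s⁻²
  (15.242 kg·m⁻¹·s⁻²) × (892 m³/kg):  [kg·m⁻¹·s⁻²] · [kg⁻¹·m³] = m²·s⁻²
  (61.82 s⁻¹·m²) / (90.92 s):  [m²·s⁻¹] / [s] = m²·s⁻²
Every term reduces to m²·s⁻².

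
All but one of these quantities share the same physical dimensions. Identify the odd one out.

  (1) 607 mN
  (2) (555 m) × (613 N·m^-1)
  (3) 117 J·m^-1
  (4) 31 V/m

In SI base units:
  (1) N = kg·m·s⁻²
  (2) [m] · [kg·s⁻²] = kg·m·s⁻²
  (3) J·m⁻¹ = N·m·m⁻¹ = kg·m·s⁻²
  (4) V·m⁻¹ = J·C⁻¹·m⁻¹ = kg·m·s⁻³·A⁻¹
All reduce to kg·m·s⁻² except (4), which is kg·m·s⁻³·A⁻¹.

(4)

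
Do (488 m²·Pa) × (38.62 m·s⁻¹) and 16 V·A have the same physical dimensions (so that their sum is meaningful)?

Yes

Expand each in SI base units:
  (488 m²·Pa) × (38.62 m·s⁻¹):  [kg·m·s⁻²] · [m·s⁻¹] = kg·m²·s⁻³
  16 V·A:  V·A = J·C⁻¹·A = kg·m²·s⁻³
Both are kg·m²·s⁻³, so they have the same dimensions and can be added.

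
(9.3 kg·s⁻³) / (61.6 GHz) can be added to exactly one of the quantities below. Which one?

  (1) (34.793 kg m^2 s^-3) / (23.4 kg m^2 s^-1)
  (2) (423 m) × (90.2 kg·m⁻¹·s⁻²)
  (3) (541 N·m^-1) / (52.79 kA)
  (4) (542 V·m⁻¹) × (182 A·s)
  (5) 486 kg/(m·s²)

Reference: [kg·s⁻³] / [s⁻¹] = kg·s⁻².
Each option:
  (1) [kg·m²·s⁻³] / [kg·m²·s⁻¹] = s⁻²
  (2) [m] · [kg·m⁻¹·s⁻²] = kg·s⁻²  ← same
  (3) [kg·s⁻²] / [A] = kg·s⁻²·A⁻¹
  (4) [kg·m·s⁻³·A⁻¹] · [s·A] = kg·m·s⁻²
  (5) kg·m⁻¹·s⁻²
Only (2) matches kg·s⁻².

(2)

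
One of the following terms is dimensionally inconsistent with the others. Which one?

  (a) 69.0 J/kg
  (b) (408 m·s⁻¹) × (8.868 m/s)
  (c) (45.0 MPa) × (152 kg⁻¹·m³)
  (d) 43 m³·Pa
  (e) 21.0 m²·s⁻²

(d)

Expand each in SI base units:
  (a) J·kg⁻¹ = N·m·kg⁻¹ = m²·s⁻²
  (b) [m·s⁻¹] · [m·s⁻¹] = m²·s⁻²
  (c) [kg·m⁻¹·s⁻²] · [kg⁻¹·m³] = m²·s⁻²
  (d) Pa·m³ = N·m⁻²·m³ = kg·m²·s⁻²
  (e) m²·s⁻²
All reduce to m²·s⁻² except (d), which is kg·m²·s⁻².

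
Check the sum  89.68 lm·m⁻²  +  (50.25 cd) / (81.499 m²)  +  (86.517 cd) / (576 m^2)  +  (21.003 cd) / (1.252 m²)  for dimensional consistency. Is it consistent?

Yes

In SI base units:
  89.68 lm·m⁻²:  lm·m⁻² = cd·m⁻² = m⁻²·cd
  (50.25 cd) / (81.499 m²):  [cd] / [m²] = m⁻²·cd
  (86.517 cd) / (576 m^2):  [cd] / [m²] = m⁻²·cd
  (21.003 cd) / (1.252 m²):  [cd] / [m²] = m⁻²·cd
Every term reduces to m⁻²·cd.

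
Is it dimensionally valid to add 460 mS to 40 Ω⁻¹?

Dimensions:
  460 mS:  S = Ω⁻¹ = kg⁻¹·m⁻²·s³·A²
  40 Ω⁻¹:  Ω⁻¹ = (V·A⁻¹)⁻¹ = kg⁻¹·m⁻²·s³·A²
Both are kg⁻¹·m⁻²·s³·A², so they have the same dimensions and can be added.

Yes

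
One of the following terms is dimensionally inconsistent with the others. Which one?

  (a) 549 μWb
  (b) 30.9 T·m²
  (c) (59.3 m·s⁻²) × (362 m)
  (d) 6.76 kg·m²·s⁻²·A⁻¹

(c)

Dimensions:
  (a) Wb = V·s = kg·m²·s⁻²·A⁻¹
  (b) T·m² = Wb·m⁻²·m² = kg·m²·s⁻²·A⁻¹
  (c) [m·s⁻²] · [m] = m²·s⁻²
  (d) kg·m²·s⁻²·A⁻¹
All reduce to kg·m²·s⁻²·A⁻¹ except (c), which is m²·s⁻².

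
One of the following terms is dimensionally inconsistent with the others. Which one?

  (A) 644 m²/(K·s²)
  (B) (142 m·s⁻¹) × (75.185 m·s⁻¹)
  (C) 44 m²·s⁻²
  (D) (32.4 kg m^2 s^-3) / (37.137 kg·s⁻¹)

(A)

Reduce each to base SI dimensions:
  (A) m²·s⁻²·K⁻¹
  (B) [m·s⁻¹] · [m·s⁻¹] = m²·s⁻²
  (C) m²·s⁻²
  (D) [kg·m²·s⁻³] / [kg·s⁻¹] = m²·s⁻²
All reduce to m²·s⁻² except (A), which is m²·s⁻²·K⁻¹.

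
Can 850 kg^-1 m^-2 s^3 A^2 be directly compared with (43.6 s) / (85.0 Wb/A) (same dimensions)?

Work out the base dimensions of each:
  850 kg^-1 m^-2 s^3 A^2:  kg⁻¹·m⁻²·s³·A²
  (43.6 s) / (85.0 Wb/A):  [s] / [kg·m²·s⁻²·A⁻²] = kg⁻¹·m⁻²·s³·A²
Both are kg⁻¹·m⁻²·s³·A², so they have the same dimensions and can be added.

Yes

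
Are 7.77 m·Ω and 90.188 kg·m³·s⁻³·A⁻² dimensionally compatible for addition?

Reduce each to base SI dimensions:
  7.77 m·Ω:  Ω·m = V·A⁻¹·m = kg·m³·s⁻³·A⁻²
  90.188 kg·m³·s⁻³·A⁻²:  kg·m³·s⁻³·A⁻²
Both are kg·m³·s⁻³·A⁻², so they have the same dimensions and can be added.

Yes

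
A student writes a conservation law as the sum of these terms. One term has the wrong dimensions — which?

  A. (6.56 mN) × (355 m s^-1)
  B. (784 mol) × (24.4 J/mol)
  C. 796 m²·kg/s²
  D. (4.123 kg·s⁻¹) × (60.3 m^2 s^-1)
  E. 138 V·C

Work out the base dimensions of each:
  A. [kg·m·s⁻²] · [m·s⁻¹] = kg·m²·s⁻³
  B. [mol] · [kg·m²·s⁻²·mol⁻¹] = kg·m²·s⁻²
  C. kg·m²·s⁻²
  D. [kg·s⁻¹] · [m²·s⁻¹] = kg·m²·s⁻²
  E. C·V = s·A·J·C⁻¹ = kg·m²·s⁻²
All reduce to kg·m²·s⁻² except A., which is kg·m²·s⁻³.

A.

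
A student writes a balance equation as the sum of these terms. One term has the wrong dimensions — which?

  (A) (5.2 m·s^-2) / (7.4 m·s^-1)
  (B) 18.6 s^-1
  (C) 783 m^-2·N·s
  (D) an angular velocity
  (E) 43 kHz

Reduce each to base SI dimensions:
  (A) [m·s⁻²] / [m·s⁻¹] = s⁻¹
  (B) s⁻¹
  (C) N·s·m⁻² = kg·m·s⁻²·s·m⁻² = kg·m⁻¹·s⁻¹
  (D) [angular velocity] = s⁻¹
  (E) Hz = s⁻¹
All reduce to s⁻¹ except (C), which is kg·m⁻¹·s⁻¹.

(C)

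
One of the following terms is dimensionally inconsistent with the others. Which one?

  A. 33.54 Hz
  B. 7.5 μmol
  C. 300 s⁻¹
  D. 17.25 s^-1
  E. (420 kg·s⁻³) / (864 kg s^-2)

Work out the base dimensions of each:
  A. Hz = s⁻¹
  B. mol
  C. s⁻¹
  D. s⁻¹
  E. [kg·s⁻³] / [kg·s⁻²] = s⁻¹
All reduce to s⁻¹ except B., which is mol.

B.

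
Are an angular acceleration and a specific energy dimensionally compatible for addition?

In SI base units:
  an angular acceleration:  [angular acceleration] = s⁻²
  a specific energy:  [specific energy] = m²·s⁻²
s⁻² ≠ m²·s⁻², so they cannot be added.

No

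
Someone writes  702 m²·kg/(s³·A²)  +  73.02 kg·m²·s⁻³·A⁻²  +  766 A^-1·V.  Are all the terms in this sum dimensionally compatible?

Reduce each to base SI dimensions:
  702 m²·kg/(s³·A²):  kg·m²·s⁻³·A⁻²
  73.02 kg·m²·s⁻³·A⁻²:  kg·m²·s⁻³·A⁻²
  766 A^-1·V:  V·A⁻¹ = J·C⁻¹·A⁻¹ = kg·m²·s⁻³·A⁻²
Every term reduces to kg·m²·s⁻³·A⁻².

Yes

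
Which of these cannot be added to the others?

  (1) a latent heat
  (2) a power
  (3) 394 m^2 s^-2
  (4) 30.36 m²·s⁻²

Reduce each to base SI dimensions:
  (1) [latent heat] = m²·s⁻²
  (2) [power] = kg·m²·s⁻³
  (3) m²·s⁻²
  (4) m²·s⁻²
All reduce to m²·s⁻² except (2), which is kg·m²·s⁻³.

(2)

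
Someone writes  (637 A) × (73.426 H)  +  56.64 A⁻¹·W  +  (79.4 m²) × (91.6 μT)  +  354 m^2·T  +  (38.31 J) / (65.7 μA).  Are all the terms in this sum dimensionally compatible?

No

Dimensions:
  (637 A) × (73.426 H):  [A] · [kg·m²·s⁻²·A⁻²] = kg·m²·s⁻²·A⁻¹
  56.64 A⁻¹·W:  W·A⁻¹ = J·s⁻¹·A⁻¹ = kg·m²·s⁻³·A⁻¹
  (79.4 m²) × (91.6 μT):  [m²] · [kg·s⁻²·A⁻¹] = kg·m²·s⁻²·A⁻¹
  354 m^2·T:  T·m² = Wb·m⁻²·m² = kg·m²·s⁻²·A⁻¹
  (38.31 J) / (65.7 μA):  [kg·m²·s⁻²] / [A] = kg·m²·s⁻²·A⁻¹
The terms do not share a single dimension (kg·m²·s⁻²·A⁻¹ vs kg·m²·s⁻³·A⁻¹).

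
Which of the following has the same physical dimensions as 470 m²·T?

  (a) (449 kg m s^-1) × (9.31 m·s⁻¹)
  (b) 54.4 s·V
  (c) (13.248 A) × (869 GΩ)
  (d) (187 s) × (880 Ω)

Reference: T·m² = Wb·m⁻²·m² = kg·m²·s⁻²·A⁻¹.
Each option:
  (a) [kg·m·s⁻¹] · [m·s⁻¹] = kg·m²·s⁻²
  (b) V·s = J·C⁻¹·s = kg·m²·s⁻²·A⁻¹  ← same
  (c) [A] · [kg·m²·s⁻³·A⁻²] = kg·m²·s⁻³·A⁻¹
  (d) [s] · [kg·m²·s⁻³·A⁻²] = kg·m²·s⁻²·A⁻²
Only (b) matches kg·m²·s⁻²·A⁻¹.

(b)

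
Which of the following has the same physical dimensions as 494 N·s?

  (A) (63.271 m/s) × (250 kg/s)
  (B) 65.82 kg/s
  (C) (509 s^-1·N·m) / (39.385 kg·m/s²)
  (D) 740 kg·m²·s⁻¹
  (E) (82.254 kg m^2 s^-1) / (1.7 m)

Reference: N·s = kg·m·s⁻²·s = kg·m·s⁻¹.
Each option:
  (A) [m·s⁻¹] · [kg·s⁻¹] = kg·m·s⁻²
  (B) kg·s⁻¹
  (C) [kg·m²·s⁻³] / [kg·m·s⁻²] = m·s⁻¹
  (D) kg·m²·s⁻¹
  (E) [kg·m²·s⁻¹] / [m] = kg·m·s⁻¹  ← same
Only (E) matches kg·m·s⁻¹.

(E)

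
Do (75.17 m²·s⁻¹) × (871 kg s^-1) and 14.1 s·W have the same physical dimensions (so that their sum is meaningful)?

Expand each in SI base units:
  (75.17 m²·s⁻¹) × (871 kg s^-1):  [m²·s⁻¹] · [kg·s⁻¹] = kg·m²·s⁻²
  14.1 s·W:  W·s = J·s⁻¹·s = kg·m²·s⁻²
Both are kg·m²·s⁻², so they have the same dimensions and can be added.

Yes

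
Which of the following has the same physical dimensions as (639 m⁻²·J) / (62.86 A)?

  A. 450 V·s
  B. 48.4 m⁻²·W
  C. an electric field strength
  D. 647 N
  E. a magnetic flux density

E.

Reference: [kg·s⁻²] / [A] = kg·s⁻²·A⁻¹.
Each option:
  A. V·s = J·C⁻¹·s = kg·m²·s⁻²·A⁻¹
  B. W·m⁻² = J·s⁻¹·m⁻² = kg·s⁻³
  C. [electric field strength] = kg·m·s⁻³·A⁻¹
  D. N = kg·m·s⁻²
  E. [magnetic flux density] = kg·s⁻²·A⁻¹  ← same
Only E. matches kg·s⁻²·A⁻¹.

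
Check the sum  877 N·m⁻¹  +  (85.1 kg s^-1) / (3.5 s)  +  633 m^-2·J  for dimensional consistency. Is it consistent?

Work out the base dimensions of each:
  877 N·m⁻¹:  N·m⁻¹ = kg·m·s⁻²·m⁻¹ = kg·s⁻²
  (85.1 kg s^-1) / (3.5 s):  [kg·s⁻¹] / [s] = kg·s⁻²
  633 m^-2·J:  J·m⁻² = N·m·m⁻² = kg·s⁻²
Every term reduces to kg·s⁻².

Yes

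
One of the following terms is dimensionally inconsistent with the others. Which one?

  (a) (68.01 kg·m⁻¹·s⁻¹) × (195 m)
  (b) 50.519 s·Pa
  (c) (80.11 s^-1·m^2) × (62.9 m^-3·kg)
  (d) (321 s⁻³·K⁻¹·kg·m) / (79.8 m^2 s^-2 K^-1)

In SI base units:
  (a) [kg·m⁻¹·s⁻¹] · [m] = kg·s⁻¹
  (b) Pa·s = N·m⁻²·s = kg·m⁻¹·s⁻¹
  (c) [m²·s⁻¹] · [kg·m⁻³] = kg·m⁻¹·s⁻¹
  (d) [kg·m·s⁻³·K⁻¹] / [m²·s⁻²·K⁻¹] = kg·m⁻¹·s⁻¹
All reduce to kg·m⁻¹·s⁻¹ except (a), which is kg·s⁻¹.

(a)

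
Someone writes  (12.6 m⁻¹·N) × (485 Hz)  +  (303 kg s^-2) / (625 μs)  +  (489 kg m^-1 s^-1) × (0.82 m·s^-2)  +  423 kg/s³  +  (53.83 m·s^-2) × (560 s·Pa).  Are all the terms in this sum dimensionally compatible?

Yes

Reduce each to base SI dimensions:
  (12.6 m⁻¹·N) × (485 Hz):  [kg·s⁻²] · [s⁻¹] = kg·s⁻³
  (303 kg s^-2) / (625 μs):  [kg·s⁻²] / [s] = kg·s⁻³
  (489 kg m^-1 s^-1) × (0.82 m·s^-2):  [kg·m⁻¹·s⁻¹] · [m·s⁻²] = kg·s⁻³
  423 kg/s³:  kg·s⁻³
  (53.83 m·s^-2) × (560 s·Pa):  [m·s⁻²] · [kg·m⁻¹·s⁻¹] = kg·s⁻³
Every term reduces to kg·s⁻³.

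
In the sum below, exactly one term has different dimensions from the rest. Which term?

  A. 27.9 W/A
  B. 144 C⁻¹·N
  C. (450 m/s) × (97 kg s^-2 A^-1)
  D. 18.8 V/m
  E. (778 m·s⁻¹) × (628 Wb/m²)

A.

Expand each in SI base units:
  A. W·A⁻¹ = J·s⁻¹·A⁻¹ = kg·m²·s⁻³·A⁻¹
  B. N·C⁻¹ = kg·m·s⁻²·(s·A)⁻¹ = kg·m·s⁻³·A⁻¹
  C. [m·s⁻¹] · [kg·s⁻²·A⁻¹] = kg·m·s⁻³·A⁻¹
  D. V·m⁻¹ = J·C⁻¹·m⁻¹ = kg·m·s⁻³·A⁻¹
  E. [m·s⁻¹] · [kg·s⁻²·A⁻¹] = kg·m·s⁻³·A⁻¹
All reduce to kg·m·s⁻³·A⁻¹ except A., which is kg·m²·s⁻³·A⁻¹.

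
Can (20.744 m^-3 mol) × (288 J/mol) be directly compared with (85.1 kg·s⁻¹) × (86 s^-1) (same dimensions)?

Work out the base dimensions of each:
  (20.744 m^-3 mol) × (288 J/mol):  [m⁻³·mol] · [kg·m²·s⁻²·mol⁻¹] = kg·m⁻¹·s⁻²
  (85.1 kg·s⁻¹) × (86 s^-1):  [kg·s⁻¹] · [s⁻¹] = kg·s⁻²
kg·m⁻¹·s⁻² ≠ kg·s⁻², so they cannot be added.

No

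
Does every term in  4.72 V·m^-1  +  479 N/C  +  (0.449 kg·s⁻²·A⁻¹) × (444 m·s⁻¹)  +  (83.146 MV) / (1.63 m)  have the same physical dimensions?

Dimensions:
  4.72 V·m^-1:  V·m⁻¹ = J·C⁻¹·m⁻¹ = kg·m·s⁻³·A⁻¹
  479 N/C:  N·C⁻¹ = kg·m·s⁻²·(s·A)⁻¹ = kg·m·s⁻³·A⁻¹
  (0.449 kg·s⁻²·A⁻¹) × (444 m·s⁻¹):  [kg·s⁻²·A⁻¹] · [m·s⁻¹] = kg·m·s⁻³·A⁻¹
  (83.146 MV) / (1.63 m):  [kg·m²·s⁻³·A⁻¹] / [m] = kg·m·s⁻³·A⁻¹
Every term reduces to kg·m·s⁻³·A⁻¹.

Yes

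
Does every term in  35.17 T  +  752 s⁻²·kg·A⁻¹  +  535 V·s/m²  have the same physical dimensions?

Yes

Dimensions:
  35.17 T:  T = Wb·m⁻² = kg·s⁻²·A⁻¹
  752 s⁻²·kg·A⁻¹:  kg·s⁻²·A⁻¹
  535 V·s/m²:  V·s·m⁻² = J·C⁻¹·s·m⁻² = kg·s⁻²·A⁻¹
Every term reduces to kg·s⁻²·A⁻¹.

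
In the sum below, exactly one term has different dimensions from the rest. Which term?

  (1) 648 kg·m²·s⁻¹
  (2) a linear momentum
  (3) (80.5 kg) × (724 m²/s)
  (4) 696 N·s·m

(2)

Reduce each to base SI dimensions:
  (1) kg·m²·s⁻¹
  (2) [linear momentum] = kg·m·s⁻¹
  (3) [kg] · [m²·s⁻¹] = kg·m²·s⁻¹
  (4) N·m·s = kg·m·s⁻²·m·s = kg·m²·s⁻¹
All reduce to kg·m²·s⁻¹ except (2), which is kg·m·s⁻¹.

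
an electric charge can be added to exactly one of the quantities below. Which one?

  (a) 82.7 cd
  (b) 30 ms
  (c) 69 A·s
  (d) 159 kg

(c)

Reference: [electric charge] = s·A.
Each option:
  (a) cd
  (b) s
  (c) A·s = s·A  ← same
  (d) kg
Only (c) matches s·A.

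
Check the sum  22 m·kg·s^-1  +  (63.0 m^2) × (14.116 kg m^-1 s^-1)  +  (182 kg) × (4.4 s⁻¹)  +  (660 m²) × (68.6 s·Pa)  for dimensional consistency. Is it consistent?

Expand each in SI base units:
  22 m·kg·s^-1:  kg·m·s⁻¹
  (63.0 m^2) × (14.116 kg m^-1 s^-1):  [m²] · [kg·m⁻¹·s⁻¹] = kg·m·s⁻¹
  (182 kg) × (4.4 s⁻¹):  [kg] · [s⁻¹] = kg·s⁻¹
  (660 m²) × (68.6 s·Pa):  [m²] · [kg·m⁻¹·s⁻¹] = kg·m·s⁻¹
The terms do not share a single dimension (kg·m·s⁻¹ vs kg·s⁻¹).

No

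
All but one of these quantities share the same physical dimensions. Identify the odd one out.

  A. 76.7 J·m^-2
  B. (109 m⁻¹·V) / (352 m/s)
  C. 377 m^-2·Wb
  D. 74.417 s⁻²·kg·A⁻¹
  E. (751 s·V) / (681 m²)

A.

Dimensions:
  A. J·m⁻² = N·m·m⁻² = kg·s⁻²
  B. [kg·m·s⁻³·A⁻¹] / [m·s⁻¹] = kg·s⁻²·A⁻¹
  C. Wb·m⁻² = V·s·m⁻² = kg·s⁻²·A⁻¹
  D. kg·s⁻²·A⁻¹
  E. [kg·m²·s⁻²·A⁻¹] / [m²] = kg·s⁻²·A⁻¹
All reduce to kg·s⁻²·A⁻¹ except A., which is kg·s⁻².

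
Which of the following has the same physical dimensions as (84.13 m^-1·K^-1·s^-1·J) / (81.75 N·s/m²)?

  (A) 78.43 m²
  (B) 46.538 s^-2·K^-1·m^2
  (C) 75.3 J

Reference: [kg·m·s⁻³·K⁻¹] / [kg·m⁻¹·s⁻¹] = m²·s⁻²·K⁻¹.
Each option:
  (A) m²
  (B) m²·s⁻²·K⁻¹  ← same
  (C) J = N·m = kg·m²·s⁻²
Only (B) matches m²·s⁻²·K⁻¹.

(B)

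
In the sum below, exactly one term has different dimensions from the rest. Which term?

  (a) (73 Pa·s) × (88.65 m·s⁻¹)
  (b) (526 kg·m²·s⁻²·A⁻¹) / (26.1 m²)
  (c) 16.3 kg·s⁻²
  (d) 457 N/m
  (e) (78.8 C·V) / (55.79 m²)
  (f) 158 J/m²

Expand each in SI base units:
  (a) [kg·m⁻¹·s⁻¹] · [m·s⁻¹] = kg·s⁻²
  (b) [kg·m²·s⁻²·A⁻¹] / [m²] = kg·s⁻²·A⁻¹
  (c) kg·s⁻²
  (d) N·m⁻¹ = kg·m·s⁻²·m⁻¹ = kg·s⁻²
  (e) [kg·m²·s⁻²] / [m²] = kg·s⁻²
  (f) J·m⁻² = N·m·m⁻² = kg·s⁻²
All reduce to kg·s⁻² except (b), which is kg·s⁻²·A⁻¹.

(b)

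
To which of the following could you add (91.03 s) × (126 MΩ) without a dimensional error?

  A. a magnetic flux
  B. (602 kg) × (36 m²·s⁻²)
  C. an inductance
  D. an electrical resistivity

Reference: [s] · [kg·m²·s⁻³·A⁻²] = kg·m²·s⁻²·A⁻².
Each option:
  A. [magnetic flux] = kg·m²·s⁻²·A⁻¹
  B. [kg] · [m²·s⁻²] = kg·m²·s⁻²
  C. [inductance] = kg·m²·s⁻²·A⁻²  ← same
  D. [electrical resistivity] = kg·m³·s⁻³·A⁻²
Only C. matches kg·m²·s⁻²·A⁻².

C.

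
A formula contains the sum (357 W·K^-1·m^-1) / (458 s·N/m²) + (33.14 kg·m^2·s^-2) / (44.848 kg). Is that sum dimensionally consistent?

Dimensions:
  (357 W·K^-1·m^-1) / (458 s·N/m²):  [kg·m·s⁻³·K⁻¹] / [kg·m⁻¹·s⁻¹] = m²·s⁻²·K⁻¹
  (33.14 kg·m^2·s^-2) / (44.848 kg):  [kg·m²·s⁻²] / [kg] = m²·s⁻²
m²·s⁻²·K⁻¹ ≠ m²·s⁻², so they cannot be added.

No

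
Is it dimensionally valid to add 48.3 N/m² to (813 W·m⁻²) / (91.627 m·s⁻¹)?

Yes

Work out the base dimensions of each:
  48.3 N/m²:  N·m⁻² = kg·m·s⁻²·m⁻² = kg·m⁻¹·s⁻²
  (813 W·m⁻²) / (91.627 m·s⁻¹):  [kg·s⁻³] / [m·s⁻¹] = kg·m⁻¹·s⁻²
Both are kg·m⁻¹·s⁻², so they have the same dimensions and can be added.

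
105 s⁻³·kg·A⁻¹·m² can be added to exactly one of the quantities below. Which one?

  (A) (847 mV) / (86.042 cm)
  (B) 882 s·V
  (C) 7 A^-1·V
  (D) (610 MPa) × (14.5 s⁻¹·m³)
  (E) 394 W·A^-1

(E)

Reference: kg·m²·s⁻³·A⁻¹.
Each option:
  (A) [kg·m²·s⁻³·A⁻¹] / [m] = kg·m·s⁻³·A⁻¹
  (B) V·s = J·C⁻¹·s = kg·m²·s⁻²·A⁻¹
  (C) V·A⁻¹ = J·C⁻¹·A⁻¹ = kg·m²·s⁻³·A⁻²
  (D) [kg·m⁻¹·s⁻²] · [m³·s⁻¹] = kg·m²·s⁻³
  (E) W·A⁻¹ = J·s⁻¹·A⁻¹ = kg·m²·s⁻³·A⁻¹  ← same
Only (E) matches kg·m²·s⁻³·A⁻¹.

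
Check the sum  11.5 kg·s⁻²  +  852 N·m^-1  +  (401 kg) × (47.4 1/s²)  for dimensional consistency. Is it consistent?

Yes

Dimensions:
  11.5 kg·s⁻²:  kg·s⁻²
  852 N·m^-1:  N·m⁻¹ = kg·m·s⁻²·m⁻¹ = kg·s⁻²
  (401 kg) × (47.4 1/s²):  [kg] · [s⁻²] = kg·s⁻²
Every term reduces to kg·s⁻².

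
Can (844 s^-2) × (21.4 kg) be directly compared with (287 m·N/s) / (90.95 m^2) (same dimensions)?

No

Dimensions:
  (844 s^-2) × (21.4 kg):  [s⁻²] · [kg] = kg·s⁻²
  (287 m·N/s) / (90.95 m^2):  [kg·m²·s⁻³] / [m²] = kg·s⁻³
kg·s⁻² ≠ kg·s⁻³, so they cannot be added.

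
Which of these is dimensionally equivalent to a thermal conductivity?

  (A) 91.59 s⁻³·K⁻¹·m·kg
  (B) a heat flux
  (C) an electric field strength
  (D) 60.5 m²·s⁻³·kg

Reference: [thermal conductivity] = kg·m·s⁻³·K⁻¹.
Each option:
  (A) kg·m·s⁻³·K⁻¹  ← same
  (B) [heat flux] = kg·s⁻³
  (C) [electric field strength] = kg·m·s⁻³·A⁻¹
  (D) kg·m²·s⁻³
Only (A) matches kg·m·s⁻³·K⁻¹.

(A)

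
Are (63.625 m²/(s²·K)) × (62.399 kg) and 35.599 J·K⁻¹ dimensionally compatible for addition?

In SI base units:
  (63.625 m²/(s²·K)) × (62.399 kg):  [m²·s⁻²·K⁻¹] · [kg] = kg·m²·s⁻²·K⁻¹
  35.599 J·K⁻¹:  J·K⁻¹ = N·m·K⁻¹ = kg·m²·s⁻²·K⁻¹
Both are kg·m²·s⁻²·K⁻¹, so they have the same dimensions and can be added.

Yes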